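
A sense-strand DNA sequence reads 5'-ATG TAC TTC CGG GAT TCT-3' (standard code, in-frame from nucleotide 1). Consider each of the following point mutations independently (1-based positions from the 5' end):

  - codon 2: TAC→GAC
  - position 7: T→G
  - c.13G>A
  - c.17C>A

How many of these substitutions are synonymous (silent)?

0

Codon 2: TAC (Tyr) → GAC (Asp) — missense.
Codon 3: TTC (Phe) → GTC (Val) — missense.
Codon 5: GAT (Asp) → AAT (Asn) — missense.
Codon 6: TCT (Ser) → TAT (Tyr) — missense.
Synonymous: 0 of 4.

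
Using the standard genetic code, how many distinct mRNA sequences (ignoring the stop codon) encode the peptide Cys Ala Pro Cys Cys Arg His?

1536

Cys: 2 codons.
Ala: 4 codons.
Pro: 4 codons.
Cys: 2 codons.
Cys: 2 codons.
Arg: 6 codons.
His: 2 codons.
2 × 4 × 4 × 2 × 2 × 6 × 2 = 1536.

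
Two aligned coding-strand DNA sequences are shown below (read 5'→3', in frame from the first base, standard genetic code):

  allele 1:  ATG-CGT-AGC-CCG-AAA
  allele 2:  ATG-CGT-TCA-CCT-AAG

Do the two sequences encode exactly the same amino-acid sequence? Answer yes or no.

Codon 1: ATG Met / ATG Met — identical.
Codon 2: CGT Arg / CGT Arg — identical.
Codon 3: AGC Ser / TCA Ser — synonymous.
Codon 4: CCG Pro / CCT Pro — synonymous.
Codon 5: AAA Lys / AAG Lys — synonymous.
Nonsynonymous differences: 0 → same protein.

yes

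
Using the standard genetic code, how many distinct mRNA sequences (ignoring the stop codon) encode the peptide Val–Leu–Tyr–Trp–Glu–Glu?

192

Val: 4 codons.
Leu: 6 codons.
Tyr: 2 codons.
Trp: 1 codon.
Glu: 2 codons.
Glu: 2 codons.
4 × 6 × 2 × 1 × 2 × 2 = 192.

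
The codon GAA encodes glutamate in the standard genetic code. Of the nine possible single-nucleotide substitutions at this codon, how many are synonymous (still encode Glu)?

1

Position 1: none → 0 synonymous.
Position 2: none → 0 synonymous.
Position 3: GAG → 1 synonymous.
Total: 0 + 0 + 1 = 1.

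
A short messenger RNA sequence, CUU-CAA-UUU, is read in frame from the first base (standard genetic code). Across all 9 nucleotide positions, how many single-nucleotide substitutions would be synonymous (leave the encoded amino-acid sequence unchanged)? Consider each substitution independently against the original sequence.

5

Codon 1 (CUU, Leu): 3 synonymous substitutions.
Codon 2 (CAA, Gln): 1 synonymous substitution.
Codon 3 (UUU, Phe): 1 synonymous substitution.
Total: 3 + 1 + 1 = 5.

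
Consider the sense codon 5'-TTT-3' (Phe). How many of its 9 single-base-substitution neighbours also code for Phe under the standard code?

Position 1: none → 0 synonymous.
Position 2: none → 0 synonymous.
Position 3: TTC → 1 synonymous.
Total: 0 + 0 + 1 = 1.

1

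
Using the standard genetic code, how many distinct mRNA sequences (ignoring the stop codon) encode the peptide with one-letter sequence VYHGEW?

128

Val: 4 codons.
Tyr: 2 codons.
His: 2 codons.
Gly: 4 codons.
Glu: 2 codons.
Trp: 1 codon.
4 × 2 × 2 × 4 × 2 × 1 = 128.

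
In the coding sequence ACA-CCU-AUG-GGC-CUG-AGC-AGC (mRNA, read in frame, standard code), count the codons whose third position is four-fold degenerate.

Codon 1 ACA (Thr): third position 4-fold.
Codon 2 CCU (Pro): third position 4-fold.
Codon 3 AUG (Met): third position 1-fold.
Codon 4 GGC (Gly): third position 4-fold.
Codon 5 CUG (Leu): third position 4-fold.
Codon 6 AGC (Ser): third position 2-fold.
Codon 7 AGC (Ser): third position 2-fold.
Four-fold degenerate third positions: 4.

4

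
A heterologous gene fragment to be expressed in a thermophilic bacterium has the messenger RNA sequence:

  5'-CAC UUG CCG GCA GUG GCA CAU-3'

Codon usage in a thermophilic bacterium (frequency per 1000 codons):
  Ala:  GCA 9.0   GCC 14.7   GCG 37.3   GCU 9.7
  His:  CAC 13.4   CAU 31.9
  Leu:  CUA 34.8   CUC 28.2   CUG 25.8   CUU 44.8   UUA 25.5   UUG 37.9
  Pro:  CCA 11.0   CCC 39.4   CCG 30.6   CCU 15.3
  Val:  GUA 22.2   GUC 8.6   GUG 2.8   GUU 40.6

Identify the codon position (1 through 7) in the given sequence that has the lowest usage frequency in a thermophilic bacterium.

Codon 1 CAC (His): 13.4 per 1000.
Codon 2 UUG (Leu): 37.9 per 1000.
Codon 3 CCG (Pro): 30.6 per 1000.
Codon 4 GCA (Ala): 9.0 per 1000.
Codon 5 GUG (Val): 2.8 per 1000.
Codon 6 GCA (Ala): 9.0 per 1000.
Codon 7 CAU (His): 31.9 per 1000.
Lowest frequency is 2.8 at codon 5.

5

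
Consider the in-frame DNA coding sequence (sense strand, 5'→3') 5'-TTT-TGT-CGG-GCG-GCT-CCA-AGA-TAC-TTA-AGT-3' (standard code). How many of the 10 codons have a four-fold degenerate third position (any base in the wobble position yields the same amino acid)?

4

Codon 1 TTT (Phe): third position 2-fold.
Codon 2 TGT (Cys): third position 2-fold.
Codon 3 CGG (Arg): third position 4-fold.
Codon 4 GCG (Ala): third position 4-fold.
Codon 5 GCT (Ala): third position 4-fold.
Codon 6 CCA (Pro): third position 4-fold.
Codon 7 AGA (Arg): third position 2-fold.
Codon 8 TAC (Tyr): third position 2-fold.
Codon 9 TTA (Leu): third position 2-fold.
Codon 10 AGT (Ser): third position 2-fold.
Four-fold degenerate third positions: 4.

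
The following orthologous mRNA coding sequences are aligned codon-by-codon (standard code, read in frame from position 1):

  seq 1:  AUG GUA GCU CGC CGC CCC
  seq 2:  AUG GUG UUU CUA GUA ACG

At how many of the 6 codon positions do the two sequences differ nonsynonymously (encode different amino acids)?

4

Codon 1: AUG Met / AUG Met — identical.
Codon 2: GUA Val / GUG Val — synonymous.
Codon 3: GCU Ala / UUU Phe — nonsynonymous.
Codon 4: CGC Arg / CUA Leu — nonsynonymous.
Codon 5: CGC Arg / GUA Val — nonsynonymous.
Codon 6: CCC Pro / ACG Thr — nonsynonymous.
Nonsynonymous differences: 4.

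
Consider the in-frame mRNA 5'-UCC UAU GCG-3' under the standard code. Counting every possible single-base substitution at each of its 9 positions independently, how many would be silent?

7

Codon 1 (UCC, Ser): 3 synonymous substitutions.
Codon 2 (UAU, Tyr): 1 synonymous substitution.
Codon 3 (GCG, Ala): 3 synonymous substitutions.
Total: 3 + 1 + 3 = 7.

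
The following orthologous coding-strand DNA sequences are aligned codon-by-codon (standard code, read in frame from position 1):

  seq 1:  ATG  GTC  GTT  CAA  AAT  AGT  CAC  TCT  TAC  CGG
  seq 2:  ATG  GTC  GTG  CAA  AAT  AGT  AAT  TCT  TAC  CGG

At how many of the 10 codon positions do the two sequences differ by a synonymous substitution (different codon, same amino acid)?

Codon 1: ATG Met / ATG Met — identical.
Codon 2: GTC Val / GTC Val — identical.
Codon 3: GTT Val / GTG Val — synonymous.
Codon 4: CAA Gln / CAA Gln — identical.
Codon 5: AAT Asn / AAT Asn — identical.
Codon 6: AGT Ser / AGT Ser — identical.
Codon 7: CAC His / AAT Asn — nonsynonymous.
Codon 8: TCT Ser / TCT Ser — identical.
Codon 9: TAC Tyr / TAC Tyr — identical.
Codon 10: CGG Arg / CGG Arg — identical.
Synonymous differences: 1.

1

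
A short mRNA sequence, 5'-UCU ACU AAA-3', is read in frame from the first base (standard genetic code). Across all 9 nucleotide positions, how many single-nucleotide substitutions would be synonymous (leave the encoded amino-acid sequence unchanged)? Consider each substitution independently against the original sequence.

Codon 1 (UCU, Ser): 3 synonymous substitutions.
Codon 2 (ACU, Thr): 3 synonymous substitutions.
Codon 3 (AAA, Lys): 1 synonymous substitution.
Total: 3 + 3 + 1 = 7.

7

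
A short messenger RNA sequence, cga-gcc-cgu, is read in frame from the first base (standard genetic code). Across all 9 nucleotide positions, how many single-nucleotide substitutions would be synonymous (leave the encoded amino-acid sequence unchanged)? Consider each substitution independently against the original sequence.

10

Codon 1 (CGA, Arg): 4 synonymous substitutions.
Codon 2 (GCC, Ala): 3 synonymous substitutions.
Codon 3 (CGU, Arg): 3 synonymous substitutions.
Total: 4 + 3 + 3 = 10.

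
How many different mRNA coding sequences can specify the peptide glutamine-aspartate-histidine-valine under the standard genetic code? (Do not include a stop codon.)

Gln: 2 codons.
Asp: 2 codons.
His: 2 codons.
Val: 4 codons.
2 × 2 × 2 × 4 = 32.

32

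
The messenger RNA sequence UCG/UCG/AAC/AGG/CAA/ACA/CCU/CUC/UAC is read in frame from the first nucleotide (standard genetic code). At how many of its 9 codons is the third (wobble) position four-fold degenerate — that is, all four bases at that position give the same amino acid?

5

Codon 1 UCG (Ser): third position 4-fold.
Codon 2 UCG (Ser): third position 4-fold.
Codon 3 AAC (Asn): third position 2-fold.
Codon 4 AGG (Arg): third position 2-fold.
Codon 5 CAA (Gln): third position 2-fold.
Codon 6 ACA (Thr): third position 4-fold.
Codon 7 CCU (Pro): third position 4-fold.
Codon 8 CUC (Leu): third position 4-fold.
Codon 9 UAC (Tyr): third position 2-fold.
Four-fold degenerate third positions: 5.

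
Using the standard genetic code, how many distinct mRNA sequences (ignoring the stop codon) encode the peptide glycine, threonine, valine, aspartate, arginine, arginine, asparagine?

9216

Gly: 4 codons.
Thr: 4 codons.
Val: 4 codons.
Asp: 2 codons.
Arg: 6 codons.
Arg: 6 codons.
Asn: 2 codons.
4 × 4 × 4 × 2 × 6 × 6 × 2 = 9216.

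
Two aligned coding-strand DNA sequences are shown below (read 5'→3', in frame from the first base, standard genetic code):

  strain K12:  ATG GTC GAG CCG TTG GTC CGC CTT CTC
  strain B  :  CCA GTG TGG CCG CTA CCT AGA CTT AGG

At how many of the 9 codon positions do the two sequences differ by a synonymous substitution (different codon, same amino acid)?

3

Codon 1: ATG Met / CCA Pro — nonsynonymous.
Codon 2: GTC Val / GTG Val — synonymous.
Codon 3: GAG Glu / TGG Trp — nonsynonymous.
Codon 4: CCG Pro / CCG Pro — identical.
Codon 5: TTG Leu / CTA Leu — synonymous.
Codon 6: GTC Val / CCT Pro — nonsynonymous.
Codon 7: CGC Arg / AGA Arg — synonymous.
Codon 8: CTT Leu / CTT Leu — identical.
Codon 9: CTC Leu / AGG Arg — nonsynonymous.
Synonymous differences: 3.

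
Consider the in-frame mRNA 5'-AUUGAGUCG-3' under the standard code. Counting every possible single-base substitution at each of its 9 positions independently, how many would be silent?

6

Codon 1 (AUU, Ile): 2 synonymous substitutions.
Codon 2 (GAG, Glu): 1 synonymous substitution.
Codon 3 (UCG, Ser): 3 synonymous substitutions.
Total: 2 + 1 + 3 = 6.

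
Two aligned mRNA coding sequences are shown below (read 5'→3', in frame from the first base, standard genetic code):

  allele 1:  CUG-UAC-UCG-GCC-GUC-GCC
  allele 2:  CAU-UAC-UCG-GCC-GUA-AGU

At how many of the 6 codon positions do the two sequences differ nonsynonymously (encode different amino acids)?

2

Codon 1: CUG Leu / CAU His — nonsynonymous.
Codon 2: UAC Tyr / UAC Tyr — identical.
Codon 3: UCG Ser / UCG Ser — identical.
Codon 4: GCC Ala / GCC Ala — identical.
Codon 5: GUC Val / GUA Val — synonymous.
Codon 6: GCC Ala / AGU Ser — nonsynonymous.
Nonsynonymous differences: 2.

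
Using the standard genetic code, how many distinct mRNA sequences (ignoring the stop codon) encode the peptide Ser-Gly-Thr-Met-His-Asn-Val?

Ser: 6 codons.
Gly: 4 codons.
Thr: 4 codons.
Met: 1 codon.
His: 2 codons.
Asn: 2 codons.
Val: 4 codons.
6 × 4 × 4 × 1 × 2 × 2 × 4 = 1536.

1536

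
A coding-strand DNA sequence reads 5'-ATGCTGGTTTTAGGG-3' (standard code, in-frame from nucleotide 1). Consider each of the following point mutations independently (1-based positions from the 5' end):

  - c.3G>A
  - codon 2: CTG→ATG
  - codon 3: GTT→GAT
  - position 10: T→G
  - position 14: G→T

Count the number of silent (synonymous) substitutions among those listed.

0

Codon 1: ATG (Met) → ATA (Ile) — missense.
Codon 2: CTG (Leu) → ATG (Met) — missense.
Codon 3: GTT (Val) → GAT (Asp) — missense.
Codon 4: TTA (Leu) → GTA (Val) — missense.
Codon 5: GGG (Gly) → GTG (Val) — missense.
Synonymous: 0 of 5.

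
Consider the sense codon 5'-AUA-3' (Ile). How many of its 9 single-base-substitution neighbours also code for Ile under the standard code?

Position 1: none → 0 synonymous.
Position 2: none → 0 synonymous.
Position 3: AUU, AUC → 2 synonymous.
Total: 0 + 0 + 2 = 2.

2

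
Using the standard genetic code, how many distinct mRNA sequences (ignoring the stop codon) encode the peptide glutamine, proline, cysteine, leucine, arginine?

Gln: 2 codons.
Pro: 4 codons.
Cys: 2 codons.
Leu: 6 codons.
Arg: 6 codons.
2 × 4 × 2 × 6 × 6 = 576.

576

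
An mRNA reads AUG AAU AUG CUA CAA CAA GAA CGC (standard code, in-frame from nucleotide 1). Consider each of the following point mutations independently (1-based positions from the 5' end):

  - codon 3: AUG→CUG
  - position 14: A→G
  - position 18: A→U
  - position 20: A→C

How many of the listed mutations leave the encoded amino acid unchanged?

Codon 3: AUG (Met) → CUG (Leu) — missense.
Codon 5: CAA (Gln) → CGA (Arg) — missense.
Codon 6: CAA (Gln) → CAU (His) — missense.
Codon 7: GAA (Glu) → GCA (Ala) — missense.
Synonymous: 0 of 4.

0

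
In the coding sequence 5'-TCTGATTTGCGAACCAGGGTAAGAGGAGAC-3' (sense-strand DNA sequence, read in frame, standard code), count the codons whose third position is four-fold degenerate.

Codon 1 TCT (Ser): third position 4-fold.
Codon 2 GAT (Asp): third position 2-fold.
Codon 3 TTG (Leu): third position 2-fold.
Codon 4 CGA (Arg): third position 4-fold.
Codon 5 ACC (Thr): third position 4-fold.
Codon 6 AGG (Arg): third position 2-fold.
Codon 7 GTA (Val): third position 4-fold.
Codon 8 AGA (Arg): third position 2-fold.
Codon 9 GGA (Gly): third position 4-fold.
Codon 10 GAC (Asp): third position 2-fold.
Four-fold degenerate third positions: 5.

5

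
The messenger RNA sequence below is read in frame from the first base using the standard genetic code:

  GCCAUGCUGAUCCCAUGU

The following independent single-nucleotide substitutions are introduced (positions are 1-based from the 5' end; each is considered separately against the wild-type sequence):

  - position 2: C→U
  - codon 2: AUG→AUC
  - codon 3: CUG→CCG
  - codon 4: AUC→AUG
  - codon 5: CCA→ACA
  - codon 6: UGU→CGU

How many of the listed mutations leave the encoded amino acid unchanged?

Codon 1: GCC (Ala) → GUC (Val) — missense.
Codon 2: AUG (Met) → AUC (Ile) — missense.
Codon 3: CUG (Leu) → CCG (Pro) — missense.
Codon 4: AUC (Ile) → AUG (Met) — missense.
Codon 5: CCA (Pro) → ACA (Thr) — missense.
Codon 6: UGU (Cys) → CGU (Arg) — missense.
Synonymous: 0 of 6.

0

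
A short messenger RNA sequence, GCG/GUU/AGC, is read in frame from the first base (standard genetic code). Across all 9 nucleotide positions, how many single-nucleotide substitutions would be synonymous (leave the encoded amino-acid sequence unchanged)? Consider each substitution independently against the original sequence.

Codon 1 (GCG, Ala): 3 synonymous substitutions.
Codon 2 (GUU, Val): 3 synonymous substitutions.
Codon 3 (AGC, Ser): 1 synonymous substitution.
Total: 3 + 3 + 1 = 7.

7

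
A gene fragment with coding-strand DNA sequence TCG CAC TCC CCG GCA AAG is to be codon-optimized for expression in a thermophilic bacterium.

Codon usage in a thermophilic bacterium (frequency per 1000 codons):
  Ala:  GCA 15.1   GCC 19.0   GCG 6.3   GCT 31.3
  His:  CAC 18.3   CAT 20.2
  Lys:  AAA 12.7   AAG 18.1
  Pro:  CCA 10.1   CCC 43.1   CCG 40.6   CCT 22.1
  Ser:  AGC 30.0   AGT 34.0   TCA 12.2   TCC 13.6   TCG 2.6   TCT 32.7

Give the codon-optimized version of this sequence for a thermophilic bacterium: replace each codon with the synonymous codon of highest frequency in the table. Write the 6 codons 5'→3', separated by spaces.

AGT CAT AGT CCC GCT AAG

Codon 1 (Ser): best is AGT at 34.0.
Codon 2 (His): best is CAT at 20.2.
Codon 3 (Ser): best is AGT at 34.0.
Codon 4 (Pro): best is CCC at 43.1.
Codon 5 (Ala): best is GCT at 31.3.
Codon 6 (Lys): best is AAG at 18.1.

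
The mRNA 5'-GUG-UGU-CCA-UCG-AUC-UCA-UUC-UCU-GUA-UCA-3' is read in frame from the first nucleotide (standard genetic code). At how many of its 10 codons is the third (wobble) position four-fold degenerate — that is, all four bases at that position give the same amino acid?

Codon 1 GUG (Val): third position 4-fold.
Codon 2 UGU (Cys): third position 2-fold.
Codon 3 CCA (Pro): third position 4-fold.
Codon 4 UCG (Ser): third position 4-fold.
Codon 5 AUC (Ile): third position 3-fold.
Codon 6 UCA (Ser): third position 4-fold.
Codon 7 UUC (Phe): third position 2-fold.
Codon 8 UCU (Ser): third position 4-fold.
Codon 9 GUA (Val): third position 4-fold.
Codon 10 UCA (Ser): third position 4-fold.
Four-fold degenerate third positions: 7.

7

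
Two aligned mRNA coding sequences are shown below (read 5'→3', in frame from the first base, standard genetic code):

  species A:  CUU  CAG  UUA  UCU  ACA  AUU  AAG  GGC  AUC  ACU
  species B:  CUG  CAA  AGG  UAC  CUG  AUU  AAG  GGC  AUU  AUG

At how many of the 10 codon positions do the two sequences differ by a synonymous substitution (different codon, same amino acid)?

Codon 1: CUU Leu / CUG Leu — synonymous.
Codon 2: CAG Gln / CAA Gln — synonymous.
Codon 3: UUA Leu / AGG Arg — nonsynonymous.
Codon 4: UCU Ser / UAC Tyr — nonsynonymous.
Codon 5: ACA Thr / CUG Leu — nonsynonymous.
Codon 6: AUU Ile / AUU Ile — identical.
Codon 7: AAG Lys / AAG Lys — identical.
Codon 8: GGC Gly / GGC Gly — identical.
Codon 9: AUC Ile / AUU Ile — synonymous.
Codon 10: ACU Thr / AUG Met — nonsynonymous.
Synonymous differences: 3.

3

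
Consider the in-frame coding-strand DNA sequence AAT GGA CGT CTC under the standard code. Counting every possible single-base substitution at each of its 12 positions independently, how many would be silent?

10

Codon 1 (AAT, Asn): 1 synonymous substitution.
Codon 2 (GGA, Gly): 3 synonymous substitutions.
Codon 3 (CGT, Arg): 3 synonymous substitutions.
Codon 4 (CTC, Leu): 3 synonymous substitutions.
Total: 1 + 3 + 3 + 3 = 10.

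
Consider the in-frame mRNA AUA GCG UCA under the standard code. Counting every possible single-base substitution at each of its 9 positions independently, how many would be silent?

8

Codon 1 (AUA, Ile): 2 synonymous substitutions.
Codon 2 (GCG, Ala): 3 synonymous substitutions.
Codon 3 (UCA, Ser): 3 synonymous substitutions.
Total: 2 + 3 + 3 = 8.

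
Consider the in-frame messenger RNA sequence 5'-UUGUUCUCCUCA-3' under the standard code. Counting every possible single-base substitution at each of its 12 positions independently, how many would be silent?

Codon 1 (UUG, Leu): 2 synonymous substitutions.
Codon 2 (UUC, Phe): 1 synonymous substitution.
Codon 3 (UCC, Ser): 3 synonymous substitutions.
Codon 4 (UCA, Ser): 3 synonymous substitutions.
Total: 2 + 1 + 3 + 3 = 9.

9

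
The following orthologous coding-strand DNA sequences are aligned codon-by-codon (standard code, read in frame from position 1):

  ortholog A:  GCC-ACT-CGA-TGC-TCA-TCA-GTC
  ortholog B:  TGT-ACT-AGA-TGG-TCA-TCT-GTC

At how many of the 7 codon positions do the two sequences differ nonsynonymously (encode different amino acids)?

2

Codon 1: GCC Ala / TGT Cys — nonsynonymous.
Codon 2: ACT Thr / ACT Thr — identical.
Codon 3: CGA Arg / AGA Arg — synonymous.
Codon 4: TGC Cys / TGG Trp — nonsynonymous.
Codon 5: TCA Ser / TCA Ser — identical.
Codon 6: TCA Ser / TCT Ser — synonymous.
Codon 7: GTC Val / GTC Val — identical.
Nonsynonymous differences: 2.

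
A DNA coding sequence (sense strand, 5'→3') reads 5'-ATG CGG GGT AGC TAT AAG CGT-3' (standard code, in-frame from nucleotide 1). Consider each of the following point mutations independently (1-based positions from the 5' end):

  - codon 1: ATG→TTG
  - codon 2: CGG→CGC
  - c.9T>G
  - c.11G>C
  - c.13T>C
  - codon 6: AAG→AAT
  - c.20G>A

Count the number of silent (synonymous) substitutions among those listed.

2

Codon 1: ATG (Met) → TTG (Leu) — missense.
Codon 2: CGG (Arg) → CGC (Arg) — synonymous.
Codon 3: GGT (Gly) → GGG (Gly) — synonymous.
Codon 4: AGC (Ser) → ACC (Thr) — missense.
Codon 5: TAT (Tyr) → CAT (His) — missense.
Codon 6: AAG (Lys) → AAT (Asn) — missense.
Codon 7: CGT (Arg) → CAT (His) — missense.
Synonymous: 2 of 7.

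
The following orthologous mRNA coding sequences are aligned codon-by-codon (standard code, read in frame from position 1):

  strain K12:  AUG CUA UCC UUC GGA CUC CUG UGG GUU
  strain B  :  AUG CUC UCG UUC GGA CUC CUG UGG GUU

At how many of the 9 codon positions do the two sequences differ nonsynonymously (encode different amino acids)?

Codon 1: AUG Met / AUG Met — identical.
Codon 2: CUA Leu / CUC Leu — synonymous.
Codon 3: UCC Ser / UCG Ser — synonymous.
Codon 4: UUC Phe / UUC Phe — identical.
Codon 5: GGA Gly / GGA Gly — identical.
Codon 6: CUC Leu / CUC Leu — identical.
Codon 7: CUG Leu / CUG Leu — identical.
Codon 8: UGG Trp / UGG Trp — identical.
Codon 9: GUU Val / GUU Val — identical.
Nonsynonymous differences: 0.

0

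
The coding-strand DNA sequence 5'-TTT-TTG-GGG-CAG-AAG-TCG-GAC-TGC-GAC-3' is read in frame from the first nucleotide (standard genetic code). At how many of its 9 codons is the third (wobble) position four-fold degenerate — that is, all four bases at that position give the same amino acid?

2

Codon 1 TTT (Phe): third position 2-fold.
Codon 2 TTG (Leu): third position 2-fold.
Codon 3 GGG (Gly): third position 4-fold.
Codon 4 CAG (Gln): third position 2-fold.
Codon 5 AAG (Lys): third position 2-fold.
Codon 6 TCG (Ser): third position 4-fold.
Codon 7 GAC (Asp): third position 2-fold.
Codon 8 TGC (Cys): third position 2-fold.
Codon 9 GAC (Asp): third position 2-fold.
Four-fold degenerate third positions: 2.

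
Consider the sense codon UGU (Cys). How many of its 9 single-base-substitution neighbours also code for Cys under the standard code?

1

Position 1: none → 0 synonymous.
Position 2: none → 0 synonymous.
Position 3: UGC → 1 synonymous.
Total: 0 + 0 + 1 = 1.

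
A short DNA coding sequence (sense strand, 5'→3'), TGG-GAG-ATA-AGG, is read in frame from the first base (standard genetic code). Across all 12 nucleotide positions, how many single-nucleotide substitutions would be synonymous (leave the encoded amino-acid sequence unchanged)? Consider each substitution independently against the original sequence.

Codon 1 (TGG, Trp): 0 synonymous substitutions.
Codon 2 (GAG, Glu): 1 synonymous substitution.
Codon 3 (ATA, Ile): 2 synonymous substitutions.
Codon 4 (AGG, Arg): 2 synonymous substitutions.
Total: 0 + 1 + 2 + 2 = 5.

5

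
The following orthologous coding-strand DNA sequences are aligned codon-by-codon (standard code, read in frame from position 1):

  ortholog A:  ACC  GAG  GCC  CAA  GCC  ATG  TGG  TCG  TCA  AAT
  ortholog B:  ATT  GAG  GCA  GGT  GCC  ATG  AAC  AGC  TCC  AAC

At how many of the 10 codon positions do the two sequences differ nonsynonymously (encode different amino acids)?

Codon 1: ACC Thr / ATT Ile — nonsynonymous.
Codon 2: GAG Glu / GAG Glu — identical.
Codon 3: GCC Ala / GCA Ala — synonymous.
Codon 4: CAA Gln / GGT Gly — nonsynonymous.
Codon 5: GCC Ala / GCC Ala — identical.
Codon 6: ATG Met / ATG Met — identical.
Codon 7: TGG Trp / AAC Asn — nonsynonymous.
Codon 8: TCG Ser / AGC Ser — synonymous.
Codon 9: TCA Ser / TCC Ser — synonymous.
Codon 10: AAT Asn / AAC Asn — synonymous.
Nonsynonymous differences: 3.

3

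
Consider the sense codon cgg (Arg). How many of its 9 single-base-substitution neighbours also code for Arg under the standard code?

4

Position 1: AGG → 1 synonymous.
Position 2: none → 0 synonymous.
Position 3: CGU, CGC, CGA → 3 synonymous.
Total: 1 + 0 + 3 = 4.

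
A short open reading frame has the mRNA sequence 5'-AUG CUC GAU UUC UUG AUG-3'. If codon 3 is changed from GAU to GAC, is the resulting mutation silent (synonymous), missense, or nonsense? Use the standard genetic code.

Position 9 falls in codon 3: GAU → Asp.
After the substitution the codon is GAC → Asp.
Both encode Asp, so the change is synonymous.

silent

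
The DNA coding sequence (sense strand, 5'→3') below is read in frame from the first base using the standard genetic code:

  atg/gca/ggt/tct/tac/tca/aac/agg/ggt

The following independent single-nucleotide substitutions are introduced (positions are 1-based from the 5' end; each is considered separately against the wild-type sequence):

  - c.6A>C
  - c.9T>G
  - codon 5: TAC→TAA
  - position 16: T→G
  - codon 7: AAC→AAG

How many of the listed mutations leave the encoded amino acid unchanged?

Codon 2: GCA (Ala) → GCC (Ala) — synonymous.
Codon 3: GGT (Gly) → GGG (Gly) — synonymous.
Codon 5: TAC (Tyr) → TAA (Stop) — nonsense.
Codon 6: TCA (Ser) → GCA (Ala) — missense.
Codon 7: AAC (Asn) → AAG (Lys) — missense.
Synonymous: 2 of 5.

2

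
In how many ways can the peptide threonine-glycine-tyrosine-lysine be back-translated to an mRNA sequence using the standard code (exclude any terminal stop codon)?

Thr: 4 codons.
Gly: 4 codons.
Tyr: 2 codons.
Lys: 2 codons.
4 × 4 × 2 × 2 = 64.

64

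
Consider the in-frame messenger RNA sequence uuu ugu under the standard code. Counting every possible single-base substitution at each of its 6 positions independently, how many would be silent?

Codon 1 (UUU, Phe): 1 synonymous substitution.
Codon 2 (UGU, Cys): 1 synonymous substitution.
Total: 1 + 1 = 2.

2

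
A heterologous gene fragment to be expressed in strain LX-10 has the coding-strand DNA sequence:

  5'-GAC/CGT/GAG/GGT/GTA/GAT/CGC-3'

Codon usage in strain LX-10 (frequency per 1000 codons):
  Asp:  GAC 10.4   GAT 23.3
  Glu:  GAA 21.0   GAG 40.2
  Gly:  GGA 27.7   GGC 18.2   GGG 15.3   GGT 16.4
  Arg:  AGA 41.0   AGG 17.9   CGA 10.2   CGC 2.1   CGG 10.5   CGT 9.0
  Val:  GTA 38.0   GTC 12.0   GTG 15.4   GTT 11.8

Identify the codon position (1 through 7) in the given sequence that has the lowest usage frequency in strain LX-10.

Codon 1 GAC (Asp): 10.4 per 1000.
Codon 2 CGT (Arg): 9.0 per 1000.
Codon 3 GAG (Glu): 40.2 per 1000.
Codon 4 GGT (Gly): 16.4 per 1000.
Codon 5 GTA (Val): 38.0 per 1000.
Codon 6 GAT (Asp): 23.3 per 1000.
Codon 7 CGC (Arg): 2.1 per 1000.
Lowest frequency is 2.1 at codon 7.

7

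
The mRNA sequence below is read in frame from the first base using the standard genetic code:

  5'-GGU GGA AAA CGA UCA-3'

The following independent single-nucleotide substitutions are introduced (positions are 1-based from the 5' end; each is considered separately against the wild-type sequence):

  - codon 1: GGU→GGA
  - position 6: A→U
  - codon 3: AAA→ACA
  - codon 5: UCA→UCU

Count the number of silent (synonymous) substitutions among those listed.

3

Codon 1: GGU (Gly) → GGA (Gly) — synonymous.
Codon 2: GGA (Gly) → GGU (Gly) — synonymous.
Codon 3: AAA (Lys) → ACA (Thr) — missense.
Codon 5: UCA (Ser) → UCU (Ser) — synonymous.
Synonymous: 3 of 4.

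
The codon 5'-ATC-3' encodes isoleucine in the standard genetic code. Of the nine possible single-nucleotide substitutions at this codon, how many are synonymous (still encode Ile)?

2

Position 1: none → 0 synonymous.
Position 2: none → 0 synonymous.
Position 3: ATT, ATA → 2 synonymous.
Total: 0 + 0 + 2 = 2.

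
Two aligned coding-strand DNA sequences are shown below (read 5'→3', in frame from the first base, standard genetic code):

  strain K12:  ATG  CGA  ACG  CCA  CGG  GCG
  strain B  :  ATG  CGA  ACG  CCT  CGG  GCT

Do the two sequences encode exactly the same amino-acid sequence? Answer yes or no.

yes

Codon 1: ATG Met / ATG Met — identical.
Codon 2: CGA Arg / CGA Arg — identical.
Codon 3: ACG Thr / ACG Thr — identical.
Codon 4: CCA Pro / CCT Pro — synonymous.
Codon 5: CGG Arg / CGG Arg — identical.
Codon 6: GCG Ala / GCT Ala — synonymous.
Nonsynonymous differences: 0 → same protein.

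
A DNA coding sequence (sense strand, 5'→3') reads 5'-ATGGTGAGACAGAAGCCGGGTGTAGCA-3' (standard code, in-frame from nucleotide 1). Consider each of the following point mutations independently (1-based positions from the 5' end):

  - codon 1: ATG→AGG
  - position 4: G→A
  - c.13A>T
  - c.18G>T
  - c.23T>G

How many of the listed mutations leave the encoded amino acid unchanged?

1

Codon 1: ATG (Met) → AGG (Arg) — missense.
Codon 2: GTG (Val) → ATG (Met) — missense.
Codon 5: AAG (Lys) → TAG (Stop) — nonsense.
Codon 6: CCG (Pro) → CCT (Pro) — synonymous.
Codon 8: GTA (Val) → GGA (Gly) — missense.
Synonymous: 1 of 5.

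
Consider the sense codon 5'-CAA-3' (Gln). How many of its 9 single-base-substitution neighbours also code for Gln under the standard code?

Position 1: none → 0 synonymous.
Position 2: none → 0 synonymous.
Position 3: CAG → 1 synonymous.
Total: 0 + 0 + 1 = 1.

1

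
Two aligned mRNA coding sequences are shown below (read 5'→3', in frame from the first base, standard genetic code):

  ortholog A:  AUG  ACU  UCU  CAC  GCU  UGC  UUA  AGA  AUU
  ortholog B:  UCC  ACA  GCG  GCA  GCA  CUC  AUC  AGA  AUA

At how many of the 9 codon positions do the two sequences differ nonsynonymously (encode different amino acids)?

5

Codon 1: AUG Met / UCC Ser — nonsynonymous.
Codon 2: ACU Thr / ACA Thr — synonymous.
Codon 3: UCU Ser / GCG Ala — nonsynonymous.
Codon 4: CAC His / GCA Ala — nonsynonymous.
Codon 5: GCU Ala / GCA Ala — synonymous.
Codon 6: UGC Cys / CUC Leu — nonsynonymous.
Codon 7: UUA Leu / AUC Ile — nonsynonymous.
Codon 8: AGA Arg / AGA Arg — identical.
Codon 9: AUU Ile / AUA Ile — synonymous.
Nonsynonymous differences: 5.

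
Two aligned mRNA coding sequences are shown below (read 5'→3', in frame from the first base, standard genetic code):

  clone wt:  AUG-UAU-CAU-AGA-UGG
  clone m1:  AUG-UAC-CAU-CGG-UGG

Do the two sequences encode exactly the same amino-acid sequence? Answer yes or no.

yes

Codon 1: AUG Met / AUG Met — identical.
Codon 2: UAU Tyr / UAC Tyr — synonymous.
Codon 3: CAU His / CAU His — identical.
Codon 4: AGA Arg / CGG Arg — synonymous.
Codon 5: UGG Trp / UGG Trp — identical.
Nonsynonymous differences: 0 → same protein.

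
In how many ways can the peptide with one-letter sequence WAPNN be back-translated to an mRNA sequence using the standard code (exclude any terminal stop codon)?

Trp: 1 codon.
Ala: 4 codons.
Pro: 4 codons.
Asn: 2 codons.
Asn: 2 codons.
1 × 4 × 4 × 2 × 2 = 64.

64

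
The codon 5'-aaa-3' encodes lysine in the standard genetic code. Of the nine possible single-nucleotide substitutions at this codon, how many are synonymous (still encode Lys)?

1

Position 1: none → 0 synonymous.
Position 2: none → 0 synonymous.
Position 3: AAG → 1 synonymous.
Total: 0 + 0 + 1 = 1.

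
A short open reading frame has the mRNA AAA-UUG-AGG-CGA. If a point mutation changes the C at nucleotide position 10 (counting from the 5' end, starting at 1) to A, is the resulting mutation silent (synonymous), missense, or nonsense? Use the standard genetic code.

Position 10 falls in codon 4: CGA → Arg.
After the substitution the codon is AGA → Arg.
Both encode Arg, so the change is synonymous.

silent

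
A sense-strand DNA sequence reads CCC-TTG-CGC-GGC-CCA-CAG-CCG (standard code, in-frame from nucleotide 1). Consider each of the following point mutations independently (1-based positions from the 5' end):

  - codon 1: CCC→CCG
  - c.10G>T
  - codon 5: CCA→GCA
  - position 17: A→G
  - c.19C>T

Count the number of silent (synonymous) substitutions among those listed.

Codon 1: CCC (Pro) → CCG (Pro) — synonymous.
Codon 4: GGC (Gly) → TGC (Cys) — missense.
Codon 5: CCA (Pro) → GCA (Ala) — missense.
Codon 6: CAG (Gln) → CGG (Arg) — missense.
Codon 7: CCG (Pro) → TCG (Ser) — missense.
Synonymous: 1 of 5.

1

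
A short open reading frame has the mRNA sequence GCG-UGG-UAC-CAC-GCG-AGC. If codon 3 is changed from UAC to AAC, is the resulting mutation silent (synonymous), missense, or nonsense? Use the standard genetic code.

missense

Position 7 falls in codon 3: UAC → Tyr.
After the substitution the codon is AAC → Asn.
Tyr ≠ Asn, so this is a missense mutation.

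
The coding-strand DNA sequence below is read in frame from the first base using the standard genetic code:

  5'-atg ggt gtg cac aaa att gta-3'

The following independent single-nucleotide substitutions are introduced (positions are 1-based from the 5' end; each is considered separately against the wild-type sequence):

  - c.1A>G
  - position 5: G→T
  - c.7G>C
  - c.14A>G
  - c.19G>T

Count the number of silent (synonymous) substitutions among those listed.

0

Codon 1: ATG (Met) → GTG (Val) — missense.
Codon 2: GGT (Gly) → GTT (Val) — missense.
Codon 3: GTG (Val) → CTG (Leu) — missense.
Codon 5: AAA (Lys) → AGA (Arg) — missense.
Codon 7: GTA (Val) → TTA (Leu) — missense.
Synonymous: 0 of 5.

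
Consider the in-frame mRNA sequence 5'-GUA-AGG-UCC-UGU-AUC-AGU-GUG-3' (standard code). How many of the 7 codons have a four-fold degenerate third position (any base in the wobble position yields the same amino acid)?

Codon 1 GUA (Val): third position 4-fold.
Codon 2 AGG (Arg): third position 2-fold.
Codon 3 UCC (Ser): third position 4-fold.
Codon 4 UGU (Cys): third position 2-fold.
Codon 5 AUC (Ile): third position 3-fold.
Codon 6 AGU (Ser): third position 2-fold.
Codon 7 GUG (Val): third position 4-fold.
Four-fold degenerate third positions: 3.

3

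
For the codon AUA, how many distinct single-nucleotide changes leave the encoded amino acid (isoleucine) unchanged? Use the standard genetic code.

2

Position 1: none → 0 synonymous.
Position 2: none → 0 synonymous.
Position 3: AUU, AUC → 2 synonymous.
Total: 0 + 0 + 2 = 2.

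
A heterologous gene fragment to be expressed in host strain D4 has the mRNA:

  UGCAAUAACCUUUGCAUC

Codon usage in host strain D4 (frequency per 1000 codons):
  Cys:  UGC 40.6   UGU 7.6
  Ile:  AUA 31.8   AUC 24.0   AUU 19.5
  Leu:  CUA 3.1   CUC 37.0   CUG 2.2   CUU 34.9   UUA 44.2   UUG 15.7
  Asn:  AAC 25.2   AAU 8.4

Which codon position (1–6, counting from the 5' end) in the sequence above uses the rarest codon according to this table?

2

Codon 1 UGC (Cys): 40.6 per 1000.
Codon 2 AAU (Asn): 8.4 per 1000.
Codon 3 AAC (Asn): 25.2 per 1000.
Codon 4 CUU (Leu): 34.9 per 1000.
Codon 5 UGC (Cys): 40.6 per 1000.
Codon 6 AUC (Ile): 24.0 per 1000.
Lowest frequency is 8.4 at codon 2.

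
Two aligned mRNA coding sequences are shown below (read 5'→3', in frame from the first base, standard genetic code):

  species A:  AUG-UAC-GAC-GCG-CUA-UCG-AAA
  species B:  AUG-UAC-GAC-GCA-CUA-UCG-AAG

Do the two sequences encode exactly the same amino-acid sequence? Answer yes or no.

yes

Codon 1: AUG Met / AUG Met — identical.
Codon 2: UAC Tyr / UAC Tyr — identical.
Codon 3: GAC Asp / GAC Asp — identical.
Codon 4: GCG Ala / GCA Ala — synonymous.
Codon 5: CUA Leu / CUA Leu — identical.
Codon 6: UCG Ser / UCG Ser — identical.
Codon 7: AAA Lys / AAG Lys — synonymous.
Nonsynonymous differences: 0 → same protein.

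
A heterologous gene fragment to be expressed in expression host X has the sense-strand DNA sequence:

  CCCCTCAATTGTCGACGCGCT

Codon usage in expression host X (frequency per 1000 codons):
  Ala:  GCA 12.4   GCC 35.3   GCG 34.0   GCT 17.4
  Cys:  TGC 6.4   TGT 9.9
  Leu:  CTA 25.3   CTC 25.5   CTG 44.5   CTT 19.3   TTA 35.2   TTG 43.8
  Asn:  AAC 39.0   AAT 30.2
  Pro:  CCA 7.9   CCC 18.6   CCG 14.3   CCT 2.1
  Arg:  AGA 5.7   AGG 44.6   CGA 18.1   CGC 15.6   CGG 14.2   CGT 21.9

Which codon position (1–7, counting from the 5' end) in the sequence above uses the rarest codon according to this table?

4

Codon 1 CCC (Pro): 18.6 per 1000.
Codon 2 CTC (Leu): 25.5 per 1000.
Codon 3 AAT (Asn): 30.2 per 1000.
Codon 4 TGT (Cys): 9.9 per 1000.
Codon 5 CGA (Arg): 18.1 per 1000.
Codon 6 CGC (Arg): 15.6 per 1000.
Codon 7 GCT (Ala): 17.4 per 1000.
Lowest frequency is 9.9 at codon 4.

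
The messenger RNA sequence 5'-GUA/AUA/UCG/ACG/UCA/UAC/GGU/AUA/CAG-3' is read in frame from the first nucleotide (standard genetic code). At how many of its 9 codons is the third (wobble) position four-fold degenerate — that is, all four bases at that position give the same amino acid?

Codon 1 GUA (Val): third position 4-fold.
Codon 2 AUA (Ile): third position 3-fold.
Codon 3 UCG (Ser): third position 4-fold.
Codon 4 ACG (Thr): third position 4-fold.
Codon 5 UCA (Ser): third position 4-fold.
Codon 6 UAC (Tyr): third position 2-fold.
Codon 7 GGU (Gly): third position 4-fold.
Codon 8 AUA (Ile): third position 3-fold.
Codon 9 CAG (Gln): third position 2-fold.
Four-fold degenerate third positions: 5.

5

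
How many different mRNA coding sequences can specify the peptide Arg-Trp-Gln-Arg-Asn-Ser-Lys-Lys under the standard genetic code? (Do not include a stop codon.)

Arg: 6 codons.
Trp: 1 codon.
Gln: 2 codons.
Arg: 6 codons.
Asn: 2 codons.
Ser: 6 codons.
Lys: 2 codons.
Lys: 2 codons.
6 × 1 × 2 × 6 × 2 × 6 × 2 × 2 = 3456.

3456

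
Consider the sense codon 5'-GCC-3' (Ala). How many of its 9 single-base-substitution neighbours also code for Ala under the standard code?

Position 1: none → 0 synonymous.
Position 2: none → 0 synonymous.
Position 3: GCU, GCA, GCG → 3 synonymous.
Total: 0 + 0 + 3 = 3.

3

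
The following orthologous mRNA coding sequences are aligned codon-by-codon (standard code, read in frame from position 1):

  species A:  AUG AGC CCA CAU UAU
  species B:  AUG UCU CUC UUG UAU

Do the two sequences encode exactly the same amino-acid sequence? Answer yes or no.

Codon 1: AUG Met / AUG Met — identical.
Codon 2: AGC Ser / UCU Ser — synonymous.
Codon 3: CCA Pro / CUC Leu — nonsynonymous.
Codon 4: CAU His / UUG Leu — nonsynonymous.
Codon 5: UAU Tyr / UAU Tyr — identical.
Nonsynonymous differences: 2 → different protein.

no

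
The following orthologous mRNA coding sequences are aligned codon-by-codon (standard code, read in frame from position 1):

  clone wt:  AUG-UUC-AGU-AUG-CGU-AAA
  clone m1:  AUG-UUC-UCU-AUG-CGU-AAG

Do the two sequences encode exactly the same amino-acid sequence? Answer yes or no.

Codon 1: AUG Met / AUG Met — identical.
Codon 2: UUC Phe / UUC Phe — identical.
Codon 3: AGU Ser / UCU Ser — synonymous.
Codon 4: AUG Met / AUG Met — identical.
Codon 5: CGU Arg / CGU Arg — identical.
Codon 6: AAA Lys / AAG Lys — synonymous.
Nonsynonymous differences: 0 → same protein.

yes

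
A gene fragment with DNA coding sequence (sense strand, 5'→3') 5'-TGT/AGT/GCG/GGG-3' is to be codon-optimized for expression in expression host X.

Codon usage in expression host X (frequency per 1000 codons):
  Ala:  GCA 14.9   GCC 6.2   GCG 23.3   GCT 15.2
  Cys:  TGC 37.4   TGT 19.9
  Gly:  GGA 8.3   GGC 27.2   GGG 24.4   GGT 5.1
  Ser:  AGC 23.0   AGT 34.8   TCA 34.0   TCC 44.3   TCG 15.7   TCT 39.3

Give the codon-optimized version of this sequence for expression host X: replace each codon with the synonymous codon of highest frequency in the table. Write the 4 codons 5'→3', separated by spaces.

Codon 1 (Cys): best is TGC at 37.4.
Codon 2 (Ser): best is TCC at 44.3.
Codon 3 (Ala): best is GCG at 23.3.
Codon 4 (Gly): best is GGC at 27.2.

TGC TCC GCG GGC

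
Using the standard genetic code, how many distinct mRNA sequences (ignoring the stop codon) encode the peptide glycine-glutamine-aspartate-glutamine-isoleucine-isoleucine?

288

Gly: 4 codons.
Gln: 2 codons.
Asp: 2 codons.
Gln: 2 codons.
Ile: 3 codons.
Ile: 3 codons.
4 × 2 × 2 × 2 × 3 × 3 = 288.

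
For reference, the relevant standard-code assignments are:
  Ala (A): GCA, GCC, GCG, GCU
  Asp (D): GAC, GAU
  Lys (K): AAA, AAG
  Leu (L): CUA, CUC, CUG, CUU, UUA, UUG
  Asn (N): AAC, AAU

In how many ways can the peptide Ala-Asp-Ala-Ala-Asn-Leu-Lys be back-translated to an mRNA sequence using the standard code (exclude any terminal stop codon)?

3072

Ala: 4 codons.
Asp: 2 codons.
Ala: 4 codons.
Ala: 4 codons.
Asn: 2 codons.
Leu: 6 codons.
Lys: 2 codons.
4 × 2 × 4 × 4 × 2 × 6 × 2 = 3072.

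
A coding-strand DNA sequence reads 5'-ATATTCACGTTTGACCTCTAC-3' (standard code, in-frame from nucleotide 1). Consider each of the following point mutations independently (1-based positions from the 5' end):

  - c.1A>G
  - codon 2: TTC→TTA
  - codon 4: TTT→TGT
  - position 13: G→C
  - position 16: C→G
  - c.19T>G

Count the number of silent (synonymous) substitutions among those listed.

0

Codon 1: ATA (Ile) → GTA (Val) — missense.
Codon 2: TTC (Phe) → TTA (Leu) — missense.
Codon 4: TTT (Phe) → TGT (Cys) — missense.
Codon 5: GAC (Asp) → CAC (His) — missense.
Codon 6: CTC (Leu) → GTC (Val) — missense.
Codon 7: TAC (Tyr) → GAC (Asp) — missense.
Synonymous: 0 of 6.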